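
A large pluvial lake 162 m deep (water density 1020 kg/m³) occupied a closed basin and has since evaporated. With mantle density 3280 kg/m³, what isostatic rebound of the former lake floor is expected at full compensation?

50.4 m

u = d ρ_w/ρ_m = 162 m × 1020/3280 = 50.4 m.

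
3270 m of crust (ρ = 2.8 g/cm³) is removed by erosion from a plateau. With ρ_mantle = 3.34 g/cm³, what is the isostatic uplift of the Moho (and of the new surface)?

Unloading: uplift u = e ρ_c/ρ_m = 3270 m × 2.8/3.34 = 2740 m.

2740 m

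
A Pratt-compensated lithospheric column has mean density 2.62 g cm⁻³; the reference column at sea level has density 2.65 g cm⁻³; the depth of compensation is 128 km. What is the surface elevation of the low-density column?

1.47 km

ρ_ref D = ρ (D + h) → h = D (ρ_ref − ρ)/ρ.
h = 128 km × (2.65 − 2.62)/2.62 = 1.47 km.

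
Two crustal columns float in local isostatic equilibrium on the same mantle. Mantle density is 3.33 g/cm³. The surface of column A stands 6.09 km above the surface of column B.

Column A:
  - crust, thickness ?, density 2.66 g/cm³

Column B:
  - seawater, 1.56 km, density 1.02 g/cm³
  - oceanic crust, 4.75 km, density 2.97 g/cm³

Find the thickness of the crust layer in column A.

38.2 km

Take the compensation level at the base of the deeper column (depth z_c below the surface of column A) and equate Σ ρ_i t_i down to z_c; mantle fills any gap and the z_c terms cancel.
Column A: x×2.66 + (z_c − 0 − x)×3.33
Column B: 6.09×0 + 1.56×1.02 + 4.75×2.97 + (z_c − 6.09 − 6.31)×3.33
The z_c×3.33 term appears on both sides and cancels. Collect the known terms of each column as K = Σ(ρt)_known − 3.33 × (depth of known layers): K_A = 0 − 3.33×0 = 0; K_B = 15.6987 − 3.33×(6.09 + 6.31) = −25.5933.
Balance: K_A − x×(3.33 − 2.66) = K_B, so x = (K_A − K_B)/(3.33 − 2.66) = 25.5933/0.67 = 38.2 km.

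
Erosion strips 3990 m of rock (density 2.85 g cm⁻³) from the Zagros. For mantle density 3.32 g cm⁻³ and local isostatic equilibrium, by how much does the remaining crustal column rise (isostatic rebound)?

Unloading: uplift u = e ρ_c/ρ_m = 3990 m × 2.85/3.32 = 3430 m.

3430 m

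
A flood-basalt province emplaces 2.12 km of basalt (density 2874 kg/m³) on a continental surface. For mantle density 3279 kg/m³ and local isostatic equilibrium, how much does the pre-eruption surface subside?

1.86 km

Subaerial loading: s = t ρ_load / ρ_m.
s = 2.12 km × 2874/3279 = 1.86 km.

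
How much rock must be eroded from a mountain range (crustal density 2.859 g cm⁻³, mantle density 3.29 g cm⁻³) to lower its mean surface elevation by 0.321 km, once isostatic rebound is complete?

Net drop Δ = e − u = e − e ρ_c/ρ_m = e (ρ_m − ρ_c)/ρ_m.
e = Δ ρ_m/(ρ_m − ρ_c) = 0.321 km × 3.29/0.431 = 2.45 km.

2.45 km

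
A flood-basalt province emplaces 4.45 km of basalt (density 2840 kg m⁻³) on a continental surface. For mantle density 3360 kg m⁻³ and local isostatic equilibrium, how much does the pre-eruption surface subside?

Subaerial loading: s = t ρ_load / ρ_m.
s = 4.45 km × 2840/3360 = 3.76 km.

3.76 km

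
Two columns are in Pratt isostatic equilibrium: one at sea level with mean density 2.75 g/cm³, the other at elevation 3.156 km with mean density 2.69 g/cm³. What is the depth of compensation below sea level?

141 km

ρ_ref D = ρ (D + h) → D (ρ_ref − ρ) = ρ h.
D = ρ h/(ρ_ref − ρ) = 2.69 × 3.156 km/(2.75 − 2.69) = 141 km.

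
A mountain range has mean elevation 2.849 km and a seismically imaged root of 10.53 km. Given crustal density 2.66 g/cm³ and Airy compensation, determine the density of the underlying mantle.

3.38 g/cm³

Airy balance: ρ_c h = (ρ_m − ρ_c) r → ρ_m = ρ_c (1 + h/r).
ρ_m = 2.66 × (1 + 2.849 km/10.53 km) = 3.38 g/cm³.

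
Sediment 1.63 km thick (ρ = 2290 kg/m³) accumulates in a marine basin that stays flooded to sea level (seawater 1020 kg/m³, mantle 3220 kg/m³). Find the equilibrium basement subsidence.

Submarine loading: the sediment displaces seawater, and the subsidence is in turn flooded, so s (ρ_m − ρ_w) = t (ρ_sed − ρ_w).
s = 1.63 km × (2290 − 1020) / (3220 − 1020) = 0.941 km.

0.941 km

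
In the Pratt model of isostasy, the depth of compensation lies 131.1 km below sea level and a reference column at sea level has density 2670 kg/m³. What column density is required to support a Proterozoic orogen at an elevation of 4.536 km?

Pratt balance: ρ_ref D = ρ (D + h).
ρ = ρ_ref D/(D + h) = 2670 × 131.1 km/(131.1 km + 4.536 km) = 2580 kg/m³.

2580 kg/m³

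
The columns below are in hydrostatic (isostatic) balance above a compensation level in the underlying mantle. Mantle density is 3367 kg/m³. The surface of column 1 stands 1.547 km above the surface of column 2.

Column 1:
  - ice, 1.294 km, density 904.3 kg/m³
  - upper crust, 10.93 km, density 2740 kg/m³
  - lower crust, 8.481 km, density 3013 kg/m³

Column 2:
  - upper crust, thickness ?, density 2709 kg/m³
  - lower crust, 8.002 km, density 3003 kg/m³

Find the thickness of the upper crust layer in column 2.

7.48 km

Take the compensation level at the base of the deeper column (depth z_c below the surface of column 1) and equate Σ ρ_i t_i down to z_c; mantle fills any gap and the z_c terms cancel.
Column 1: 1.294×904.3 + 10.93×2740 + 8.481×3013 + (z_c − 20.705)×3367
Column 2: 1.547×0 + x×2709 + 8.002×3003 + (z_c − 1.547 − 8.002 − x)×3367
The z_c×3367 term appears on both sides and cancels. Collect the known terms of each column as K = Σ(ρt)_known − 3367 × (depth of known layers): K_1 = 56671.6172 − 3367×20.705 = −13042.1178; K_2 = 24030.006 − 3367×(1.547 + 8.002) = −8121.477.
Balance: K_1 = K_2 − x×(3367 − 2709), so x = (K_2 − K_1)/(3367 − 2709) = 4920.64/658 = 7.48 km.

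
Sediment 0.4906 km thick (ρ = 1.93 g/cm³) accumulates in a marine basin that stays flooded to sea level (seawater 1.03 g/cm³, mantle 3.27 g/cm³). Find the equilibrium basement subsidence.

0.197 km

Submarine loading: the sediment displaces seawater, and the subsidence is in turn flooded, so s (ρ_m − ρ_w) = t (ρ_sed − ρ_w).
s = 0.4906 km × (1.93 − 1.03) / (3.27 − 1.03) = 0.197 km.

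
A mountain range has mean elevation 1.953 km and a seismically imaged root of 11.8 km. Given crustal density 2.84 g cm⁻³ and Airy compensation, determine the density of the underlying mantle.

3.31 g cm⁻³

Airy balance: ρ_c h = (ρ_m − ρ_c) r → ρ_m = ρ_c (1 + h/r).
ρ_m = 2.84 × (1 + 1.953 km/11.8 km) = 3.31 g cm⁻³.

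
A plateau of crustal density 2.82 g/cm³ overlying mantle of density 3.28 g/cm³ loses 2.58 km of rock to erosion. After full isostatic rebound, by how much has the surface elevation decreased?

Rebound u = e ρ_c/ρ_m = 2.58 km × 2.82/3.28 = 2.218 km.
Net surface drop = e − u = 2.58 km − 2.218 km = e (ρ_m − ρ_c)/ρ_m = 0.362 km.

0.362 km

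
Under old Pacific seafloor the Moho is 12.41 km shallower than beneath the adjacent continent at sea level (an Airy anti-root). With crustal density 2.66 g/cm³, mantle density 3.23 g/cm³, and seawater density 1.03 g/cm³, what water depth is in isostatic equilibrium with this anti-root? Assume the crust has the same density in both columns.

Replacing a thickness d of crust by seawater at the top must be balanced by replacing crust with mantle at the base: d (ρ_c − ρ_w) = a (ρ_m − ρ_c).
d = a (ρ_m − ρ_c)/(ρ_c − ρ_w) = 12.41 km × 0.57/1.63 = 4.34 km.

4.34 km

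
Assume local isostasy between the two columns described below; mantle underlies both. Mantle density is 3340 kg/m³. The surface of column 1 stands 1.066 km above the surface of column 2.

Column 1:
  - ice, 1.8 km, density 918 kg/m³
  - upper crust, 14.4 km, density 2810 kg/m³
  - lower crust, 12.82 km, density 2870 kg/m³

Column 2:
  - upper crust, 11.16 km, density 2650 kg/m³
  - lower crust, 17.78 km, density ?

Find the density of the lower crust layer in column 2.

2960 kg/m³

Take the compensation level at the base of the deeper column (depth z_c below the surface of column 1) and equate Σ ρ_i t_i down to z_c; mantle fills any gap and the z_c terms cancel.
Column 1: 1.8×918 + 14.4×2810 + 12.82×2870 + (z_c − 29.02)×3340
Column 2: 1.066×0 + 11.16×2650 + 17.78×ρ + (z_c − 1.066 − 28.94)×3340
The z_c×3340 term appears on both sides and cancels. Collect the known terms of each column as K = Σ(ρt)_known − 3340 × (depth of known layers): K_1 = 78909.8 − 3340×29.02 = −18017; K_2 = 29574 − 3340×(1.066 + 28.94) = −70646.04.
Balance: K_1 = K_2 + 17.78×ρ, so ρ = (K_1 − K_2)/17.78 = 52629/17.78 = 2960 kg/m³.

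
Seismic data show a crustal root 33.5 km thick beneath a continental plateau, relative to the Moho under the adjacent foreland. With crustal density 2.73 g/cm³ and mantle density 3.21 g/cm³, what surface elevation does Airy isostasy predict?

For local isostatic compensation: ρ_c h = (ρ_m − ρ_c) r.
h = r (ρ_m − ρ_c) / ρ_c = 33.5 km × (3.21 − 2.73) / 2.73 = 5.89 km.

5.89 km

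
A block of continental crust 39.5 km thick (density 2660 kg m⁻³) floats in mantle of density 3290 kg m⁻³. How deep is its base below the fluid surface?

Draft d = t ρ_obj/ρ_fluid = 39.5 km × 2660/3290 = 31.9 km.

31.9 km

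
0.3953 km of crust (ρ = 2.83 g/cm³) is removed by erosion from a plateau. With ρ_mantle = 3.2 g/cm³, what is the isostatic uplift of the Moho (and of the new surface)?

Unloading: uplift u = e ρ_c/ρ_m = 0.3953 km × 2.83/3.2 = 0.35 km.

0.35 km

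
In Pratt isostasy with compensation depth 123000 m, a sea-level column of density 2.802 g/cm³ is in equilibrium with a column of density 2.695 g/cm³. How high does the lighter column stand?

ρ_ref D = ρ (D + h) → h = D (ρ_ref − ρ)/ρ.
h = 123000 m × (2.802 − 2.695)/2.695 = 4880 m.

4880 m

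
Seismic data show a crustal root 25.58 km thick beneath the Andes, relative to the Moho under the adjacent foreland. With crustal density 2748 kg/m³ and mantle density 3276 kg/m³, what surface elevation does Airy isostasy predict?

By Archimedes' principle applied to the lithosphere: ρ_c h = (ρ_m − ρ_c) r.
h = r (ρ_m − ρ_c) / ρ_c = 25.58 km × (3276 − 2748) / 2748 = 4.91 km.

4.91 km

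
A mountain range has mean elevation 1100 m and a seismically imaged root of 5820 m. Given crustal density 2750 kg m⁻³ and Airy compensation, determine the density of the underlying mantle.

Airy balance: ρ_c h = (ρ_m − ρ_c) r → ρ_m = ρ_c (1 + h/r).
ρ_m = 2750 × (1 + 1100 m/5820 m) = 3270 kg m⁻³.

3270 kg m⁻³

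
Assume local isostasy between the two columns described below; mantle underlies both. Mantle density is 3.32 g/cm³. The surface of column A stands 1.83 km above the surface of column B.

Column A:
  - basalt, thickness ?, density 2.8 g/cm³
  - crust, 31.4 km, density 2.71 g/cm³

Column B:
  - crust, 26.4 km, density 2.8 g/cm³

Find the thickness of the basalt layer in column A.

1.25 km

Take the compensation level at the base of the deeper column (depth z_c below the surface of column A) and equate Σ ρ_i t_i down to z_c; mantle fills any gap and the z_c terms cancel.
Column A: x×2.8 + 31.4×2.71 + (z_c − 31.4 − x)×3.32
Column B: 1.83×0 + 26.4×2.8 + (z_c − 1.83 − 26.4)×3.32
The z_c×3.32 term appears on both sides and cancels. Collect the known terms of each column as K = Σ(ρt)_known − 3.32 × (depth of known layers): K_A = 85.094 − 3.32×31.4 = −19.154; K_B = 73.92 − 3.32×(1.83 + 26.4) = −19.8036.
Balance: K_A − x×(3.32 − 2.8) = K_B, so x = (K_A − K_B)/(3.32 − 2.8) = 0.6496/0.52 = 1.25 km.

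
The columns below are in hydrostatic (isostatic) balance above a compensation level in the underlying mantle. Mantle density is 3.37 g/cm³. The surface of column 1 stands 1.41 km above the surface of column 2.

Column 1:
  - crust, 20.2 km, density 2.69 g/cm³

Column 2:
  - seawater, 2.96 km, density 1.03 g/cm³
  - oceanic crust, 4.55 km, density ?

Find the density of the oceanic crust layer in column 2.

2.92 g/cm³

Take the compensation level at the base of the deeper column (depth z_c below the surface of column 1) and equate Σ ρ_i t_i down to z_c; mantle fills any gap and the z_c terms cancel.
Column 1: 20.2×2.69 + (z_c − 20.2)×3.37
Column 2: 1.41×0 + 2.96×1.03 + 4.55×ρ + (z_c − 1.41 − 7.51)×3.37
The z_c×3.37 term appears on both sides and cancels. Collect the known terms of each column as K = Σ(ρt)_known − 3.37 × (depth of known layers): K_1 = 54.338 − 3.37×20.2 = −13.736; K_2 = 3.0488 − 3.37×(1.41 + 7.51) = −27.0116.
Balance: K_1 = K_2 + 4.55×ρ, so ρ = (K_1 − K_2)/4.55 = 13.2756/4.55 = 2.92 g/cm³.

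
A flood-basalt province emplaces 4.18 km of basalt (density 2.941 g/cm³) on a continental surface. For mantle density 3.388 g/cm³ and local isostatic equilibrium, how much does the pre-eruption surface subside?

Subaerial loading: s = t ρ_load / ρ_m.
s = 4.18 km × 2.941/3.388 = 3.63 km.

3.63 km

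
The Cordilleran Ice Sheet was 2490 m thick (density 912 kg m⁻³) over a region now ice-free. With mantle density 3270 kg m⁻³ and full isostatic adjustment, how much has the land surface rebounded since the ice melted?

694 m

Removing the load lets mantle flow back in; uplift u satisfies ρ_ice t = ρ_m u.
u = t ρ_ice/ρ_m = 2490 m × 912/3270 = 694 m.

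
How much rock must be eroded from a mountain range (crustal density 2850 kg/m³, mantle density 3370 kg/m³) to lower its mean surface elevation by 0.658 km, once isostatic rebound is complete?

Net drop Δ = e − u = e − e ρ_c/ρ_m = e (ρ_m − ρ_c)/ρ_m.
e = Δ ρ_m/(ρ_m − ρ_c) = 0.658 km × 3370/520 = 4.26 km.

4.26 km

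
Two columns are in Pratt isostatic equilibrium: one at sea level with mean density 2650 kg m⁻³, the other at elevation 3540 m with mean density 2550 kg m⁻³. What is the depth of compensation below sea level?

90300 m

ρ_ref D = ρ (D + h) → D (ρ_ref − ρ) = ρ h.
D = ρ h/(ρ_ref − ρ) = 2550 × 3540 m/(2650 − 2550) = 90300 m.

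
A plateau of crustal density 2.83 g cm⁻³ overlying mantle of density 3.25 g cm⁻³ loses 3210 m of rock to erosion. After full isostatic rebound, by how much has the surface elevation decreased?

415 m

Rebound u = e ρ_c/ρ_m = 3210 m × 2.83/3.25 = 2795 m.
Net surface drop = e − u = 3210 m − 2795 m = e (ρ_m − ρ_c)/ρ_m = 415 m.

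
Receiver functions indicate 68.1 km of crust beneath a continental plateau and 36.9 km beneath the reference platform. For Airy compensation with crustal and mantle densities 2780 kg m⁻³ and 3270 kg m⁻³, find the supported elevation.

Excess crust Δ = 68.1 km − 36.9 km = 31.2 km, split between elevation h and root r with h + r = Δ.
Airy balance ρ_c h = (ρ_m − ρ_c) r gives r = h ρ_c/(ρ_m − ρ_c), so h (1 + ρ_c/(ρ_m − ρ_c)) = Δ, i.e. h = Δ (ρ_m − ρ_c)/ρ_m.
h = 31.2 km × 490/3270 = 4.68 km.

4.68 km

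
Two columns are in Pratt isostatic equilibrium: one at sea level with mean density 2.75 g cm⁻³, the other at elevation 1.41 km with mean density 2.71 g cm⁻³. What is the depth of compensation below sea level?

ρ_ref D = ρ (D + h) → D (ρ_ref − ρ) = ρ h.
D = ρ h/(ρ_ref − ρ) = 2.71 × 1.41 km/(2.75 − 2.71) = 95.5 km.

95.5 km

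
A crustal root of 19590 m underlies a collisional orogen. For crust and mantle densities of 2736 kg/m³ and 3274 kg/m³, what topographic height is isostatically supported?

Isostatic balance requires: ρ_c h = (ρ_m − ρ_c) r.
h = r (ρ_m − ρ_c) / ρ_c = 19590 m × (3274 − 2736) / 2736 = 3850 m.

3850 m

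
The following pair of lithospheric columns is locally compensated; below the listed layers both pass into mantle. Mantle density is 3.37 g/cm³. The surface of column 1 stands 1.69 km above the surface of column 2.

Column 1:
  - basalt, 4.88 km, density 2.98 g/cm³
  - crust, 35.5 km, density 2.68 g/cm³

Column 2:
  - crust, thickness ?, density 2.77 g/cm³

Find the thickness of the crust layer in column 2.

34.5 km

Take the compensation level at the base of the deeper column (depth z_c below the surface of column 1) and equate Σ ρ_i t_i down to z_c; mantle fills any gap and the z_c terms cancel.
Column 1: 4.88×2.98 + 35.5×2.68 + (z_c − 40.38)×3.37
Column 2: 1.69×0 + x×2.77 + (z_c − 1.69 − 0 − x)×3.37
The z_c×3.37 term appears on both sides and cancels. Collect the known terms of each column as K = Σ(ρt)_known − 3.37 × (depth of known layers): K_1 = 109.6824 − 3.37×40.38 = −26.3982; K_2 = 0 − 3.37×(1.69 + 0) = −5.6953.
Balance: K_1 = K_2 − x×(3.37 − 2.77), so x = (K_2 − K_1)/(3.37 − 2.77) = 20.7029/0.6 = 34.5 km.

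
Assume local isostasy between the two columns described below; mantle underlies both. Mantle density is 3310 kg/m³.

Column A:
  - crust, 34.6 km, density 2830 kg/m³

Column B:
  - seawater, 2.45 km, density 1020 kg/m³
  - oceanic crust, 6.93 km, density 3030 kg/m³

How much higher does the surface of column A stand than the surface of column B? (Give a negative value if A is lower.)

2.74 km

For any compensation level in the mantle, the mantle terms cancel and isostasy reduces to e = (Σt_A − Σt_B) − (Σ(ρt)_A − Σ(ρt)_B) / ρ_m.
Σt_A = 34.6 km; Σt_B = 9.38 km; Σ(ρt)_A = 97918; Σ(ρt)_B = 23496.9 (in km·kg/m³).
e = (34.6 − 9.38) − (97918 − 23496.9) / 3310 = 2.74 km.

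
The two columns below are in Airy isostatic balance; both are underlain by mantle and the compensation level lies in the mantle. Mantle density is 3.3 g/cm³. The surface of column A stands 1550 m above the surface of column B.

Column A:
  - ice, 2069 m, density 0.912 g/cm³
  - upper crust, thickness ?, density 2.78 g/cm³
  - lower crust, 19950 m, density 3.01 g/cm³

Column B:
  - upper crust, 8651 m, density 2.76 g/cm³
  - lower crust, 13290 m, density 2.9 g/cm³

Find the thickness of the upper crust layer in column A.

Take the compensation level at the base of the deeper column (depth z_c below the surface of column A) and equate Σ ρ_i t_i down to z_c; mantle fills any gap and the z_c terms cancel.
Column A: 2069×0.912 + x×2.78 + 19950×3.01 + (z_c − 22019 − x)×3.3
Column B: 1550×0 + 8651×2.76 + 13290×2.9 + (z_c − 1550 − 21941)×3.3
The z_c×3.3 term appears on both sides and cancels. Collect the known terms of each column as K = Σ(ρt)_known − 3.3 × (depth of known layers): K_A = 61936.428 − 3.3×22019 = −10726.272; K_B = 62417.76 − 3.3×(1550 + 21941) = −15102.54.
Balance: K_A − x×(3.3 − 2.78) = K_B, so x = (K_A − K_B)/(3.3 − 2.78) = 4376.27/0.52 = 8420 m.

8420 m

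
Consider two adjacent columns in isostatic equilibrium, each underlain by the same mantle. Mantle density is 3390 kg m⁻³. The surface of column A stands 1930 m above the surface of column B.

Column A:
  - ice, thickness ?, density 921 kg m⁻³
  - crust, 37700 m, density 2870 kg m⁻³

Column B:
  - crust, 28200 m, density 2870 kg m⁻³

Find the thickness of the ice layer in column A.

Take the compensation level at the base of the deeper column (depth z_c below the surface of column A) and equate Σ ρ_i t_i down to z_c; mantle fills any gap and the z_c terms cancel.
Column A: x×921 + 37700×2870 + (z_c − 37700 − x)×3390
Column B: 1930×0 + 28200×2870 + (z_c − 1930 − 28200)×3390
The z_c×3390 term appears on both sides and cancels. Collect the known terms of each column as K = Σ(ρt)_known − 3390 × (depth of known layers): K_A = 108199000 − 3390×37700 = −19604000; K_B = 80934000 − 3390×(1930 + 28200) = −21206700.
Balance: K_A − x×(3390 − 921) = K_B, so x = (K_A − K_B)/(3390 − 921) = 1602700/2469 = 649 m.

649 m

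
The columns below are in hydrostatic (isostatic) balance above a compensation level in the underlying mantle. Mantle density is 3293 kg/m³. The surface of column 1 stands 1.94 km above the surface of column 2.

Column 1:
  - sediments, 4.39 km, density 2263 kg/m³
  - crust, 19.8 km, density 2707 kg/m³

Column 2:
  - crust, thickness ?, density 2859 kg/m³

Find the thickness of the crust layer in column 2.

22.4 km

Take the compensation level at the base of the deeper column (depth z_c below the surface of column 1) and equate Σ ρ_i t_i down to z_c; mantle fills any gap and the z_c terms cancel.
Column 1: 4.39×2263 + 19.8×2707 + (z_c − 24.19)×3293
Column 2: 1.94×0 + x×2859 + (z_c − 1.94 − 0 − x)×3293
The z_c×3293 term appears on both sides and cancels. Collect the known terms of each column as K = Σ(ρt)_known − 3293 × (depth of known layers): K_1 = 63533.17 − 3293×24.19 = −16124.5; K_2 = 0 − 3293×(1.94 + 0) = −6388.42.
Balance: K_1 = K_2 − x×(3293 − 2859), so x = (K_2 − K_1)/(3293 − 2859) = 9736.08/434 = 22.4 km.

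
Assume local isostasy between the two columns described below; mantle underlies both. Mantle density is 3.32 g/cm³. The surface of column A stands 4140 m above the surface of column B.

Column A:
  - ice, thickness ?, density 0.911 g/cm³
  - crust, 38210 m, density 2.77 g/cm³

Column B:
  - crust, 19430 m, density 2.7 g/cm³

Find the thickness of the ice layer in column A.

Take the compensation level at the base of the deeper column (depth z_c below the surface of column A) and equate Σ ρ_i t_i down to z_c; mantle fills any gap and the z_c terms cancel.
Column A: x×0.911 + 38210×2.77 + (z_c − 38210 − x)×3.32
Column B: 4140×0 + 19430×2.7 + (z_c − 4140 − 19430)×3.32
The z_c×3.32 term appears on both sides and cancels. Collect the known terms of each column as K = Σ(ρt)_known − 3.32 × (depth of known layers): K_A = 105841.7 − 3.32×38210 = −21015.5; K_B = 52461 − 3.32×(4140 + 19430) = −25791.4.
Balance: K_A − x×(3.32 − 0.911) = K_B, so x = (K_A − K_B)/(3.32 − 0.911) = 4775.9/2.409 = 1980 m.

1980 m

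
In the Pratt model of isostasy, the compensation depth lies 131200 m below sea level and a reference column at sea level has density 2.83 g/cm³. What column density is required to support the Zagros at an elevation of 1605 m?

Pratt balance: ρ_ref D = ρ (D + h).
ρ = ρ_ref D/(D + h) = 2.83 × 131200 m/(131200 m + 1605 m) = 2.8 g/cm³.

2.8 g/cm³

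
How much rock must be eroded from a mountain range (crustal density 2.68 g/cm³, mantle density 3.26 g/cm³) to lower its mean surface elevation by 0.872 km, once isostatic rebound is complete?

4.9 km

Net drop Δ = e − u = e − e ρ_c/ρ_m = e (ρ_m − ρ_c)/ρ_m.
e = Δ ρ_m/(ρ_m − ρ_c) = 0.872 km × 3.26/0.58 = 4.9 km.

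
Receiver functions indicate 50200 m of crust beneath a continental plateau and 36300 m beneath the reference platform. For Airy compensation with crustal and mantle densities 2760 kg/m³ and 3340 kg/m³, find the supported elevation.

Excess crust Δ = 50200 m − 36300 m = 13900 m, split between elevation h and root r with h + r = Δ.
Airy balance ρ_c h = (ρ_m − ρ_c) r gives r = h ρ_c/(ρ_m − ρ_c), so h (1 + ρ_c/(ρ_m − ρ_c)) = Δ, i.e. h = Δ (ρ_m − ρ_c)/ρ_m.
h = 13900 m × 580/3340 = 2410 m.

2410 m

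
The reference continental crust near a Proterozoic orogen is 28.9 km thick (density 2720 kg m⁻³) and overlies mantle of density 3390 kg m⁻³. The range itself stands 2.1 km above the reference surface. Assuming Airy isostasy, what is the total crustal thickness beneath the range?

39.5 km

Root depth r = h ρ_c / (ρ_m − ρ_c) = 2.1 km × 2720 / 670 = 8.525 km.
Total thickness = T + h + r = 28.9 km + 2.1 km + 8.525 km = 39.5 km.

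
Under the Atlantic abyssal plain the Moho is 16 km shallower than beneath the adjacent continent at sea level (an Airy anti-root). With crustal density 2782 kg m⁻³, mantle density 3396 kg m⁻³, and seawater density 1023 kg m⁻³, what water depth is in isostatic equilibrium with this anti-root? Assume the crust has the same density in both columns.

5.58 km

Replacing a thickness d of crust by seawater at the top must be balanced by replacing crust with mantle at the base: d (ρ_c − ρ_w) = a (ρ_m − ρ_c).
d = a (ρ_m − ρ_c)/(ρ_c − ρ_w) = 16 km × 614/1759 = 5.58 km.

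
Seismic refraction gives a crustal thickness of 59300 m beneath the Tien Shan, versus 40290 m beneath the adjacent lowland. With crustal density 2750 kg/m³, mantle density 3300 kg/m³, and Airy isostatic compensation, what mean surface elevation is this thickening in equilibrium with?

Excess crust Δ = 59300 m − 40290 m = 19010 m, split between elevation h and root r with h + r = Δ.
Airy balance ρ_c h = (ρ_m − ρ_c) r gives r = h ρ_c/(ρ_m − ρ_c), so h (1 + ρ_c/(ρ_m − ρ_c)) = Δ, i.e. h = Δ (ρ_m − ρ_c)/ρ_m.
h = 19010 m × 550/3300 = 3170 m.

3170 m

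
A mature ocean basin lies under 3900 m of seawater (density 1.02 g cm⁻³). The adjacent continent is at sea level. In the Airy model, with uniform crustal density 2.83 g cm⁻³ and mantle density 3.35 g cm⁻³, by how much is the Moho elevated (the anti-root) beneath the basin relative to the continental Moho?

13600 m

By Archimedes' principle applied to the lithosphere: replacing crust with seawater at the top is compensated by replacing crust with mantle at the base: d (ρ_c − ρ_w) = a (ρ_m − ρ_c).
a = d (ρ_c − ρ_w)/(ρ_m − ρ_c) = 3900 m × 1.81/0.52 = 13600 m.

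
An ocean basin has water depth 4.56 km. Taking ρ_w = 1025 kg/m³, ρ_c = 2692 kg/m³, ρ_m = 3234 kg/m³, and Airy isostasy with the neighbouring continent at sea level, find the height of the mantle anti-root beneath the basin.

14 km

Balancing pressure at the compensation depth: replacing crust with seawater at the top is compensated by replacing crust with mantle at the base: d (ρ_c − ρ_w) = a (ρ_m − ρ_c).
a = d (ρ_c − ρ_w)/(ρ_m − ρ_c) = 4.56 km × 1667/542 = 14 km.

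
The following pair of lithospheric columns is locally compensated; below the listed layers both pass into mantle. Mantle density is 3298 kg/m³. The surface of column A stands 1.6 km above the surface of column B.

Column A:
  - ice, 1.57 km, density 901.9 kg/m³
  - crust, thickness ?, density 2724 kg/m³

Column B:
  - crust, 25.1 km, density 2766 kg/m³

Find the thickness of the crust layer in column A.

Take the compensation level at the base of the deeper column (depth z_c below the surface of column A) and equate Σ ρ_i t_i down to z_c; mantle fills any gap and the z_c terms cancel.
Column A: 1.57×901.9 + x×2724 + (z_c − 1.57 − x)×3298
Column B: 1.6×0 + 25.1×2766 + (z_c − 1.6 − 25.1)×3298
The z_c×3298 term appears on both sides and cancels. Collect the known terms of each column as K = Σ(ρt)_known − 3298 × (depth of known layers): K_A = 1415.983 − 3298×1.57 = −3761.877; K_B = 69426.6 − 3298×(1.6 + 25.1) = −18630.
Balance: K_A − x×(3298 − 2724) = K_B, so x = (K_A − K_B)/(3298 − 2724) = 14868.1/574 = 25.9 km.

25.9 km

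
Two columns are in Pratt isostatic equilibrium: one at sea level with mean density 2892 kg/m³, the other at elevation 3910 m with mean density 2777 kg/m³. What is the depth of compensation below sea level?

ρ_ref D = ρ (D + h) → D (ρ_ref − ρ) = ρ h.
D = ρ h/(ρ_ref − ρ) = 2777 × 3910 m/(2892 − 2777) = 94400 m.

94400 m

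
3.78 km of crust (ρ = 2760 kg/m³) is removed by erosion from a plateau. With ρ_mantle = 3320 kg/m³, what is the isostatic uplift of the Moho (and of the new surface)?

Unloading: uplift u = e ρ_c/ρ_m = 3.78 km × 2760/3320 = 3.14 km.

3.14 km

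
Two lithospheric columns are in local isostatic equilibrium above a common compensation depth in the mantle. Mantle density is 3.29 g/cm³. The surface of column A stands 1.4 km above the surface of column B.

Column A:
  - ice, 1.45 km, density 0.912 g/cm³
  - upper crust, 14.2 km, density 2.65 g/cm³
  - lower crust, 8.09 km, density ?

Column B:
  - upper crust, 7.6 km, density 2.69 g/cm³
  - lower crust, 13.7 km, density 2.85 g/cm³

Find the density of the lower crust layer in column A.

2.96 g/cm³

Take the compensation level at the base of the deeper column (depth z_c below the surface of column A) and equate Σ ρ_i t_i down to z_c; mantle fills any gap and the z_c terms cancel.
Column A: 1.45×0.912 + 14.2×2.65 + 8.09×ρ + (z_c − 23.74)×3.29
Column B: 1.4×0 + 7.6×2.69 + 13.7×2.85 + (z_c − 1.4 − 21.3)×3.29
The z_c×3.29 term appears on both sides and cancels. Collect the known terms of each column as K = Σ(ρt)_known − 3.29 × (depth of known layers): K_A = 38.9524 − 3.29×23.74 = −39.1522; K_B = 59.489 − 3.29×(1.4 + 21.3) = −15.194.
Balance: K_A + 8.09×ρ = K_B, so ρ = (K_B − K_A)/8.09 = 23.9582/8.09 = 2.96 g/cm³.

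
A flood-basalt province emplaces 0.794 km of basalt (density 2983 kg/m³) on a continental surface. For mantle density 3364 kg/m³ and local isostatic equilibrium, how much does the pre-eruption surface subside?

0.704 km

Subaerial loading: s = t ρ_load / ρ_m.
s = 0.794 km × 2983/3364 = 0.704 km.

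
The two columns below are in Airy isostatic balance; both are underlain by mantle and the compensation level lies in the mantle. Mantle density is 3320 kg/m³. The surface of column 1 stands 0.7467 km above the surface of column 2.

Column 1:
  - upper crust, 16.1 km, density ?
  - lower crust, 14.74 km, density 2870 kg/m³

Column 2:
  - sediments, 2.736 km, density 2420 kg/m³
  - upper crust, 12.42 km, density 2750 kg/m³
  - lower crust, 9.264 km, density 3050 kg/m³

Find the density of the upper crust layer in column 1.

Take the compensation level at the base of the deeper column (depth z_c below the surface of column 1) and equate Σ ρ_i t_i down to z_c; mantle fills any gap and the z_c terms cancel.
Column 1: 16.1×ρ + 14.74×2870 + (z_c − 30.84)×3320
Column 2: 0.7467×0 + 2.736×2420 + 12.42×2750 + 9.264×3050 + (z_c − 0.7467 − 24.42)×3320
The z_c×3320 term appears on both sides and cancels. Collect the known terms of each column as K = Σ(ρt)_known − 3320 × (depth of known layers): K_1 = 42303.8 − 3320×30.84 = −60085; K_2 = 69031.32 − 3320×(0.7467 + 24.42) = −14522.124.
Balance: K_1 + 16.1×ρ = K_2, so ρ = (K_2 − K_1)/16.1 = 45562.9/16.1 = 2830 kg/m³.

2830 kg/m³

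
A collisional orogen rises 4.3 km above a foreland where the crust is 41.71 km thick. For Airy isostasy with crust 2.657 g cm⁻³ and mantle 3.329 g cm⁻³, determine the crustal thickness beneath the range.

63 km

Root depth r = h ρ_c / (ρ_m − ρ_c) = 4.3 km × 2.657 / 0.672 = 17 km.
Total thickness = T + h + r = 41.71 km + 4.3 km + 17 km = 63 km.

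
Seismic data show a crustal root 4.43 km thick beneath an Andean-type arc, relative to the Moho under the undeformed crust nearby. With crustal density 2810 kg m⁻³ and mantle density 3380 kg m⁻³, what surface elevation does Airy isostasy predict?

0.899 km

For local isostatic compensation: ρ_c h = (ρ_m − ρ_c) r.
h = r (ρ_m − ρ_c) / ρ_c = 4.43 km × (3380 − 2810) / 2810 = 0.899 km.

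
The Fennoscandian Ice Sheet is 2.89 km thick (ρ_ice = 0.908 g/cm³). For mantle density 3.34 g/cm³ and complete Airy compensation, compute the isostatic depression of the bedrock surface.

Balancing pressure at the compensation depth: the ice load ρ_ice t is balanced by mantle displaced below, ρ_m s.
s = t ρ_ice / ρ_m = 2.89 km × 0.908/3.34 = 0.786 km.

0.786 km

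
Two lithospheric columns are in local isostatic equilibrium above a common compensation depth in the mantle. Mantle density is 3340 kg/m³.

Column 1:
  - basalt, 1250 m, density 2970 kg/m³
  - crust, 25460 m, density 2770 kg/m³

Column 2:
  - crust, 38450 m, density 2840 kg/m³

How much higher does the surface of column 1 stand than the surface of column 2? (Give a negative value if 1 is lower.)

−1270 m

For any compensation level in the mantle, the mantle terms cancel and isostasy reduces to e = (Σt_1 − Σt_2) − (Σ(ρt)_1 − Σ(ρt)_2) / ρ_m.
Σt_1 = 26710 m; Σt_2 = 38450 m; Σ(ρt)_1 = 74236700; Σ(ρt)_2 = 109198000 (in m·kg/m³).
e = (26710 − 38450) − (74236700 − 109198000) / 3340 = −1270 m.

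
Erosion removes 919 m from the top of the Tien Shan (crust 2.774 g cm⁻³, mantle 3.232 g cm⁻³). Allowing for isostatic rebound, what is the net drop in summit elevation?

130 m

Rebound u = e ρ_c/ρ_m = 919 m × 2.774/3.232 = 788.8 m.
Net surface drop = e − u = 919 m − 788.8 m = e (ρ_m − ρ_c)/ρ_m = 130 m.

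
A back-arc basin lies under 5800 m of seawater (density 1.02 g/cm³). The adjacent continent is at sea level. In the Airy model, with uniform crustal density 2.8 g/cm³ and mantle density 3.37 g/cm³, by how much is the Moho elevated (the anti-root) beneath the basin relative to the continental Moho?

For local isostatic compensation: replacing crust with seawater at the top is compensated by replacing crust with mantle at the base: d (ρ_c − ρ_w) = a (ρ_m − ρ_c).
a = d (ρ_c − ρ_w)/(ρ_m − ρ_c) = 5800 m × 1.78/0.57 = 18100 m.

18100 m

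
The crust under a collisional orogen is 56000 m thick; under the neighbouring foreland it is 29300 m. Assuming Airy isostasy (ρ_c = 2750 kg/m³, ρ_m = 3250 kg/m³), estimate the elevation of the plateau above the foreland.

Excess crust Δ = 56000 m − 29300 m = 26700 m, split between elevation h and root r with h + r = Δ.
Airy balance ρ_c h = (ρ_m − ρ_c) r gives r = h ρ_c/(ρ_m − ρ_c), so h (1 + ρ_c/(ρ_m − ρ_c)) = Δ, i.e. h = Δ (ρ_m − ρ_c)/ρ_m.
h = 26700 m × 500/3250 = 4110 m.

4110 m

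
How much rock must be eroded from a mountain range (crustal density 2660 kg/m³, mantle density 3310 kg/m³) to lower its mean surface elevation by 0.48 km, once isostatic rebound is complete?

Net drop Δ = e − u = e − e ρ_c/ρ_m = e (ρ_m − ρ_c)/ρ_m.
e = Δ ρ_m/(ρ_m − ρ_c) = 0.48 km × 3310/650 = 2.44 km.

2.44 km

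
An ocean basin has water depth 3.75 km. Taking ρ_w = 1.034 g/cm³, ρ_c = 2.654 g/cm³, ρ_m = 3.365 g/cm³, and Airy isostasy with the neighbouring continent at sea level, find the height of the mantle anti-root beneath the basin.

For local isostatic compensation: replacing crust with seawater at the top is compensated by replacing crust with mantle at the base: d (ρ_c − ρ_w) = a (ρ_m − ρ_c).
a = d (ρ_c − ρ_w)/(ρ_m − ρ_c) = 3.75 km × 1.62/0.711 = 8.54 km.

8.54 km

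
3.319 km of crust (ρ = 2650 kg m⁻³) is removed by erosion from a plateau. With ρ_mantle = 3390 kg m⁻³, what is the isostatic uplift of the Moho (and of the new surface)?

Unloading: uplift u = e ρ_c/ρ_m = 3.319 km × 2650/3390 = 2.59 km.

2.59 km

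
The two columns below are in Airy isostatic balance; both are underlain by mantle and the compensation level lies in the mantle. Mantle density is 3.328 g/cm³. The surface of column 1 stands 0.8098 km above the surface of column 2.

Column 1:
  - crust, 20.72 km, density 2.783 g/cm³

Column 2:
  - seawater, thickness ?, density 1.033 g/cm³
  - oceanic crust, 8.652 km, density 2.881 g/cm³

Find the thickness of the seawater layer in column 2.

2.06 km

Take the compensation level at the base of the deeper column (depth z_c below the surface of column 1) and equate Σ ρ_i t_i down to z_c; mantle fills any gap and the z_c terms cancel.
Column 1: 20.72×2.783 + (z_c − 20.72)×3.328
Column 2: 0.8098×0 + x×1.033 + 8.652×2.881 + (z_c − 0.8098 − 8.652 − x)×3.328
The z_c×3.328 term appears on both sides and cancels. Collect the known terms of each column as K = Σ(ρt)_known − 3.328 × (depth of known layers): K_1 = 57.66376 − 3.328×20.72 = −11.2924; K_2 = 24.926412 − 3.328×(0.8098 + 8.652) = −6.5624584.
Balance: K_1 = K_2 − x×(3.328 − 1.033), so x = (K_2 − K_1)/(3.328 − 1.033) = 4.72994/2.295 = 2.06 km.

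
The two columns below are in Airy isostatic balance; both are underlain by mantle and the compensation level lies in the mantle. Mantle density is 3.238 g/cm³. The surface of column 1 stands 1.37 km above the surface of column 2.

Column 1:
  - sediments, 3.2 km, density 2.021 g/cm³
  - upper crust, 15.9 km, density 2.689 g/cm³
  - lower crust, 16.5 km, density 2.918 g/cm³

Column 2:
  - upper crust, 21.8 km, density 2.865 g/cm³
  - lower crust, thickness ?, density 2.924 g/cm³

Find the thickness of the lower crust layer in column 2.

17 km

Take the compensation level at the base of the deeper column (depth z_c below the surface of column 1) and equate Σ ρ_i t_i down to z_c; mantle fills any gap and the z_c terms cancel.
Column 1: 3.2×2.021 + 15.9×2.689 + 16.5×2.918 + (z_c − 35.6)×3.238
Column 2: 1.37×0 + 21.8×2.865 + x×2.924 + (z_c − 1.37 − 21.8 − x)×3.238
The z_c×3.238 term appears on both sides and cancels. Collect the known terms of each column as K = Σ(ρt)_known − 3.238 × (depth of known layers): K_1 = 97.3693 − 3.238×35.6 = −17.9035; K_2 = 62.457 − 3.238×(1.37 + 21.8) = −12.56746.
Balance: K_1 = K_2 − x×(3.238 − 2.924), so x = (K_2 − K_1)/(3.238 − 2.924) = 5.33604/0.314 = 17 km.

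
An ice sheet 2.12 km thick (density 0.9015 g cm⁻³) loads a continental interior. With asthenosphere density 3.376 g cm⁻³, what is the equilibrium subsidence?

Isostatic balance requires: the ice load ρ_ice t is balanced by mantle displaced below, ρ_m s.
s = t ρ_ice / ρ_m = 2.12 km × 0.9015/3.376 = 0.566 km.

0.566 km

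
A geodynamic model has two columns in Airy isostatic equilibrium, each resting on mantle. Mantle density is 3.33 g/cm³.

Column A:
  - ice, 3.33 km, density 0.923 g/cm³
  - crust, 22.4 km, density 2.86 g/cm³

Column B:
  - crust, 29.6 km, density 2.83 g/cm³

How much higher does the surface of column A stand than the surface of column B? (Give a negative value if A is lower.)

1.12 km

For any compensation level in the mantle, the mantle terms cancel and isostasy reduces to e = (Σt_A − Σt_B) − (Σ(ρt)_A − Σ(ρt)_B) / ρ_m.
Σt_A = 25.73 km; Σt_B = 29.6 km; Σ(ρt)_A = 67.13759; Σ(ρt)_B = 83.768 (in km·g/cm³).
e = (25.73 − 29.6) − (67.13759 − 83.768) / 3.33 = 1.12 km.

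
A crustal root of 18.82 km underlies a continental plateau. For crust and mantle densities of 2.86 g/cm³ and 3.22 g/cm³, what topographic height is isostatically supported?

2.37 km

By Archimedes' principle applied to the lithosphere: ρ_c h = (ρ_m − ρ_c) r.
h = r (ρ_m − ρ_c) / ρ_c = 18.82 km × (3.22 − 2.86) / 2.86 = 2.37 km.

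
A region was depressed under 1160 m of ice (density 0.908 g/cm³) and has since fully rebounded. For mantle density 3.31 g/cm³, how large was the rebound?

Removing the load lets mantle flow back in; uplift u satisfies ρ_ice t = ρ_m u.
u = t ρ_ice/ρ_m = 1160 m × 0.908/3.31 = 318 m.

318 m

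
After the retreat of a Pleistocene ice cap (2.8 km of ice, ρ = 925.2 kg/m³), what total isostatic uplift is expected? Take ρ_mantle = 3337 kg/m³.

Removing the load lets mantle flow back in; uplift u satisfies ρ_ice t = ρ_m u.
u = t ρ_ice/ρ_m = 2.8 km × 925.2/3337 = 0.776 km.

0.776 km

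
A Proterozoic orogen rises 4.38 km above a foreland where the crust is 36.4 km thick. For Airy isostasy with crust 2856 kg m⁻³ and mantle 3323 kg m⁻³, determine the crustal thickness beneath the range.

Root depth r = h ρ_c / (ρ_m − ρ_c) = 4.38 km × 2856 / 467 = 26.79 km.
Total thickness = T + h + r = 36.4 km + 4.38 km + 26.79 km = 67.6 km.

67.6 km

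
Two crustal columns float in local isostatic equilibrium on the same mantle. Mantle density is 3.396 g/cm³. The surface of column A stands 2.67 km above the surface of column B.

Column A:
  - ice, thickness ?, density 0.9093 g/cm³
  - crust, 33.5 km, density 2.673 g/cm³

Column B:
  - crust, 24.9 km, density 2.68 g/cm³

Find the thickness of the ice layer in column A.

Take the compensation level at the base of the deeper column (depth z_c below the surface of column A) and equate Σ ρ_i t_i down to z_c; mantle fills any gap and the z_c terms cancel.
Column A: x×0.9093 + 33.5×2.673 + (z_c − 33.5 − x)×3.396
Column B: 2.67×0 + 24.9×2.68 + (z_c − 2.67 − 24.9)×3.396
The z_c×3.396 term appears on both sides and cancels. Collect the known terms of each column as K = Σ(ρt)_known − 3.396 × (depth of known layers): K_A = 89.5455 − 3.396×33.5 = −24.2205; K_B = 66.732 − 3.396×(2.67 + 24.9) = −26.89572.
Balance: K_A − x×(3.396 − 0.9093) = K_B, so x = (K_A − K_B)/(3.396 − 0.9093) = 2.67522/2.4867 = 1.08 km.

1.08 km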